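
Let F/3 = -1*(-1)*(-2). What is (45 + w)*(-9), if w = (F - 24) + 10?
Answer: -225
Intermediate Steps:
F = -6 (F = 3*(-1*(-1)*(-2)) = 3*(1*(-2)) = 3*(-2) = -6)
w = -20 (w = (-6 - 24) + 10 = -30 + 10 = -20)
(45 + w)*(-9) = (45 - 20)*(-9) = 25*(-9) = -225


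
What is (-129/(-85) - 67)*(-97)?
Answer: 539902/85 ≈ 6351.8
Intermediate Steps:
(-129/(-85) - 67)*(-97) = (-129*(-1/85) - 67)*(-97) = (129/85 - 67)*(-97) = -5566/85*(-97) = 539902/85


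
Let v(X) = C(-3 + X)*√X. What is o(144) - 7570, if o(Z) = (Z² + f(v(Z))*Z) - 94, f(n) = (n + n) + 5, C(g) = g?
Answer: 501088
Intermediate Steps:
v(X) = √X*(-3 + X) (v(X) = (-3 + X)*√X = √X*(-3 + X))
f(n) = 5 + 2*n (f(n) = 2*n + 5 = 5 + 2*n)
o(Z) = -94 + Z² + Z*(5 + 2*√Z*(-3 + Z)) (o(Z) = (Z² + (5 + 2*(√Z*(-3 + Z)))*Z) - 94 = (Z² + (5 + 2*√Z*(-3 + Z))*Z) - 94 = (Z² + Z*(5 + 2*√Z*(-3 + Z))) - 94 = -94 + Z² + Z*(5 + 2*√Z*(-3 + Z)))
o(144) - 7570 = (-94 + 144² + 144*(5 + 2*√144*(-3 + 144))) - 7570 = (-94 + 20736 + 144*(5 + 2*12*141)) - 7570 = (-94 + 20736 + 144*(5 + 3384)) - 7570 = (-94 + 20736 + 144*3389) - 7570 = (-94 + 20736 + 488016) - 7570 = 508658 - 7570 = 501088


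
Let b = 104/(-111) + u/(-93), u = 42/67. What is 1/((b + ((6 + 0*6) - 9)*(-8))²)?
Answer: 53151919209/28255241900356 ≈ 0.0018811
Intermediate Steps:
u = 42/67 (u = 42*(1/67) = 42/67 ≈ 0.62687)
b = -217562/230547 (b = 104/(-111) + (42/67)/(-93) = 104*(-1/111) + (42/67)*(-1/93) = -104/111 - 14/2077 = -217562/230547 ≈ -0.94368)
1/((b + ((6 + 0*6) - 9)*(-8))²) = 1/((-217562/230547 + ((6 + 0*6) - 9)*(-8))²) = 1/((-217562/230547 + ((6 + 0) - 9)*(-8))²) = 1/((-217562/230547 + (6 - 9)*(-8))²) = 1/((-217562/230547 - 3*(-8))²) = 1/((-217562/230547 + 24)²) = 1/((5315566/230547)²) = 1/(28255241900356/53151919209) = 53151919209/28255241900356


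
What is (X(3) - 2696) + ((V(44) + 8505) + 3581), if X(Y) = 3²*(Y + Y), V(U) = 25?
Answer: 9469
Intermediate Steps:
X(Y) = 18*Y (X(Y) = 9*(2*Y) = 18*Y)
(X(3) - 2696) + ((V(44) + 8505) + 3581) = (18*3 - 2696) + ((25 + 8505) + 3581) = (54 - 2696) + (8530 + 3581) = -2642 + 12111 = 9469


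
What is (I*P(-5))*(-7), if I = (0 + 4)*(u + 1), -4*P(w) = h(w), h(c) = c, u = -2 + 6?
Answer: -175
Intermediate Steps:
u = 4
P(w) = -w/4
I = 20 (I = (0 + 4)*(4 + 1) = 4*5 = 20)
(I*P(-5))*(-7) = (20*(-¼*(-5)))*(-7) = (20*(5/4))*(-7) = 25*(-7) = -175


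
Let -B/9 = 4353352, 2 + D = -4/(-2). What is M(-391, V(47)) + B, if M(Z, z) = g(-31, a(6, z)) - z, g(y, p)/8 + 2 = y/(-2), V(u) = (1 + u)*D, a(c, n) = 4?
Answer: -39180060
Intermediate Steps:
D = 0 (D = -2 - 4/(-2) = -2 - 4*(-½) = -2 + 2 = 0)
V(u) = 0 (V(u) = (1 + u)*0 = 0)
B = -39180168 (B = -9*4353352 = -39180168)
g(y, p) = -16 - 4*y (g(y, p) = -16 + 8*(y/(-2)) = -16 + 8*(y*(-½)) = -16 + 8*(-y/2) = -16 - 4*y)
M(Z, z) = 108 - z (M(Z, z) = (-16 - 4*(-31)) - z = (-16 + 124) - z = 108 - z)
M(-391, V(47)) + B = (108 - 1*0) - 39180168 = (108 + 0) - 39180168 = 108 - 39180168 = -39180060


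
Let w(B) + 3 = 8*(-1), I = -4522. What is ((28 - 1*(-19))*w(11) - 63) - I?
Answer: 3942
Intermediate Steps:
w(B) = -11 (w(B) = -3 + 8*(-1) = -3 - 8 = -11)
((28 - 1*(-19))*w(11) - 63) - I = ((28 - 1*(-19))*(-11) - 63) - 1*(-4522) = ((28 + 19)*(-11) - 63) + 4522 = (47*(-11) - 63) + 4522 = (-517 - 63) + 4522 = -580 + 4522 = 3942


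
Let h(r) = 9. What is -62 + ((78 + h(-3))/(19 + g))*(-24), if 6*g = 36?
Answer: -3638/25 ≈ -145.52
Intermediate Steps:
g = 6 (g = (⅙)*36 = 6)
-62 + ((78 + h(-3))/(19 + g))*(-24) = -62 + ((78 + 9)/(19 + 6))*(-24) = -62 + (87/25)*(-24) = -62 - 2088/25 = -3638/25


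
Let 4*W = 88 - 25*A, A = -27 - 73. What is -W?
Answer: -647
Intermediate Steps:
A = -100
W = 647 (W = (88 - 25*(-100))/4 = (88 + 2500)/4 = (¼)*2588 = 647)
-W = -1*647 = -647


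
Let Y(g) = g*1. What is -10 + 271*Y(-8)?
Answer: -2178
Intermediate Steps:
Y(g) = g
-10 + 271*Y(-8) = -10 + 271*(-8) = -10 - 2168 = -2178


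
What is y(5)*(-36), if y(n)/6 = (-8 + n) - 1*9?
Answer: 2592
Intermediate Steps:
y(n) = -102 + 6*n (y(n) = 6*((-8 + n) - 1*9) = 6*((-8 + n) - 9) = 6*(-17 + n) = -102 + 6*n)
y(5)*(-36) = (-102 + 6*5)*(-36) = (-102 + 30)*(-36) = -72*(-36) = 2592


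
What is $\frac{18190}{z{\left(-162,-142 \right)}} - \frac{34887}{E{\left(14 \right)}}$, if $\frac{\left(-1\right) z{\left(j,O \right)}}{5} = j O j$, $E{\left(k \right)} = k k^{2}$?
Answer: $- \frac{16250198263}{1278240264} \approx -12.713$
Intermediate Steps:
$E{\left(k \right)} = k^{3}$
$z{\left(j,O \right)} = - 5 O j^{2}$ ($z{\left(j,O \right)} = - 5 j O j = - 5 O j j = - 5 O j^{2}$)
$\frac{18190}{z{\left(-162,-142 \right)}} - \frac{34887}{E{\left(14 \right)}} = \frac{18190}{\left(-5\right) \left(-142\right) \left(-162\right)^{2}} - \frac{34887}{14^{3}} = \frac{18190}{\left(-5\right) \left(-142\right) 26244} - \frac{34887}{2744} = \frac{18190}{18633240} - \frac{34887}{2744} = 18190 \cdot \frac{1}{18633240} - \frac{34887}{2744} = \frac{1819}{1863324} - \frac{34887}{2744} = - \frac{16250198263}{1278240264}$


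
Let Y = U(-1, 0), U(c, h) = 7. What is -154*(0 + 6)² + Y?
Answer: -5537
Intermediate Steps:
Y = 7
-154*(0 + 6)² + Y = -154*(0 + 6)² + 7 = -154*6² + 7 = -154*36 + 7 = -5544 + 7 = -5537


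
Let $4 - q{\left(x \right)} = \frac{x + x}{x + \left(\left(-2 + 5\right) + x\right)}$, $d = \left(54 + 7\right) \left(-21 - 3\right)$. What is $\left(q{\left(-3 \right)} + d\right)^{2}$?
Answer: $2137444$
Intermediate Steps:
$d = -1464$ ($d = 61 \left(-24\right) = -1464$)
$q{\left(x \right)} = 4 - \frac{2 x}{3 + 2 x}$ ($q{\left(x \right)} = 4 - \frac{x + x}{x + \left(\left(-2 + 5\right) + x\right)} = 4 - \frac{2 x}{x + \left(3 + x\right)} = 4 - \frac{2 x}{3 + 2 x}$)
$\left(q{\left(-3 \right)} + d\right)^{2} = \left(\frac{6 \left(2 - 3\right)}{3 + 2 \left(-3\right)} - 1464\right)^{2} = \left(6 \frac{1}{3 - 6} \left(-1\right) - 1464\right)^{2} = \left(6 \frac{1}{-3} \left(-1\right) - 1464\right)^{2} = \left(6 \left(- \frac{1}{3}\right) \left(-1\right) - 1464\right)^{2} = \left(2 - 1464\right)^{2} = \left(-1462\right)^{2} = 2137444$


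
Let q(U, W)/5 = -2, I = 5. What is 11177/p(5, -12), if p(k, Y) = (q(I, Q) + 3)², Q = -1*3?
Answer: 11177/49 ≈ 228.10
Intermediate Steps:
Q = -3
q(U, W) = -10 (q(U, W) = 5*(-2) = -10)
p(k, Y) = 49 (p(k, Y) = (-10 + 3)² = (-7)² = 49)
11177/p(5, -12) = 11177/49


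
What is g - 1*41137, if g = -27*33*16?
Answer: -55393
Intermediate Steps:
g = -14256 (g = -891*16 = -14256)
g - 1*41137 = -14256 - 1*41137 = -14256 - 41137 = -55393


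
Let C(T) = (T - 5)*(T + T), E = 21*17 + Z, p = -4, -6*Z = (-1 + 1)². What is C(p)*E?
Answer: 25704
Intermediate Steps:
Z = 0 (Z = -(-1 + 1)²/6 = -⅙*0² = -⅙*0 = 0)
E = 357 (E = 21*17 + 0 = 357 + 0 = 357)
C(T) = 2*T*(-5 + T) (C(T) = (-5 + T)*(2*T) = 2*T*(-5 + T))
C(p)*E = (2*(-4)*(-5 - 4))*357 = (2*(-4)*(-9))*357 = 72*357 = 25704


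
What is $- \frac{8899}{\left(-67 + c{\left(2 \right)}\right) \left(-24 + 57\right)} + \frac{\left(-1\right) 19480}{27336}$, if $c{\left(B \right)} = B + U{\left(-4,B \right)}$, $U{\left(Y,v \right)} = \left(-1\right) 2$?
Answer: $\frac{11318}{3417} \approx 3.3123$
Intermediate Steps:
$U{\left(Y,v \right)} = -2$
$c{\left(B \right)} = -2 + B$ ($c{\left(B \right)} = B - 2 = -2 + B$)
$- \frac{8899}{\left(-67 + c{\left(2 \right)}\right) \left(-24 + 57\right)} + \frac{\left(-1\right) 19480}{27336} = - \frac{8899}{\left(-67 + \left(-2 + 2\right)\right) \left(-24 + 57\right)} + \frac{\left(-1\right) 19480}{27336} = - \frac{8899}{\left(-67 + 0\right) 33} - \frac{2435}{3417} = - \frac{8899}{\left(-67\right) 33} - \frac{2435}{3417} = - \frac{8899}{-2211} - \frac{2435}{3417} = \left(-8899\right) \left(- \frac{1}{2211}\right) - \frac{2435}{3417} = \frac{809}{201} - \frac{2435}{3417} = \frac{11318}{3417}$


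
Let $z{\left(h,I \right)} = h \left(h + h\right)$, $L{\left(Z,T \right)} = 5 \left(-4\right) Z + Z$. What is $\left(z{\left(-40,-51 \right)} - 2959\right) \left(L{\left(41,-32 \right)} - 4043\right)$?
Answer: $-1162102$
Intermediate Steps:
$L{\left(Z,T \right)} = - 19 Z$ ($L{\left(Z,T \right)} = - 20 Z + Z = - 19 Z$)
$z{\left(h,I \right)} = 2 h^{2}$ ($z{\left(h,I \right)} = h 2 h = 2 h^{2}$)
$\left(z{\left(-40,-51 \right)} - 2959\right) \left(L{\left(41,-32 \right)} - 4043\right) = \left(2 \left(-40\right)^{2} - 2959\right) \left(\left(-19\right) 41 - 4043\right) = \left(2 \cdot 1600 - 2959\right) \left(-779 - 4043\right) = \left(3200 - 2959\right) \left(-4822\right) = 241 \left(-4822\right) = -1162102$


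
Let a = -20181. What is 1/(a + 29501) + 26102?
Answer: 243270641/9320 ≈ 26102.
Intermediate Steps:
1/(a + 29501) + 26102 = 1/(-20181 + 29501) + 26102 = 1/9320 + 26102 = 243270641/9320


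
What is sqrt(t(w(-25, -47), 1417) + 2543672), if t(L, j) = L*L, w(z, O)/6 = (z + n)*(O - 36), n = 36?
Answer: 2*sqrt(8138039) ≈ 5705.5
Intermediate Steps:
w(z, O) = 6*(-36 + O)*(36 + z) (w(z, O) = 6*((z + 36)*(O - 36)) = 6*((36 + z)*(-36 + O)) = 6*((-36 + O)*(36 + z)) = 6*(-36 + O)*(36 + z))
t(L, j) = L**2
sqrt(t(w(-25, -47), 1417) + 2543672) = sqrt((-7776 - 216*(-25) + 216*(-47) + 6*(-47)*(-25))**2 + 2543672) = sqrt((-7776 + 5400 - 10152 + 7050)**2 + 2543672) = sqrt((-5478)**2 + 2543672) = sqrt(30008484 + 2543672) = sqrt(32552156) = 2*sqrt(8138039)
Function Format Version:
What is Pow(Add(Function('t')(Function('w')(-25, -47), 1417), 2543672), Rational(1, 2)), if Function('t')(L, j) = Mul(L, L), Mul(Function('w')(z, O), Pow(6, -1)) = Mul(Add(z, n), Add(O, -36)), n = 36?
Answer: Mul(2, Pow(8138039, Rational(1, 2))) ≈ 5705.5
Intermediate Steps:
Function('w')(z, O) = Mul(6, Add(-36, O), Add(36, z)) (Function('w')(z, O) = Mul(6, Mul(Add(z, 36), Add(O, -36))) = Mul(6, Mul(Add(36, z), Add(-36, O))) = Mul(6, Mul(Add(-36, O), Add(36, z))) = Mul(6, Add(-36, O), Add(36, z)))
Function('t')(L, j) = Pow(L, 2)
Pow(Add(Function('t')(Function('w')(-25, -47), 1417), 2543672), Rational(1, 2)) = Pow(Add(Pow(Add(-7776, Mul(-216, -25), Mul(216, -47), Mul(6, -47, -25)), 2), 2543672), Rational(1, 2)) = Pow(Add(Pow(Add(-7776, 5400, -10152, 7050), 2), 2543672), Rational(1, 2)) = Pow(Add(Pow(-5478, 2), 2543672), Rational(1, 2)) = Pow(Add(30008484, 2543672), Rational(1, 2)) = Pow(32552156, Rational(1, 2)) = Mul(2, Pow(8138039, Rational(1, 2)))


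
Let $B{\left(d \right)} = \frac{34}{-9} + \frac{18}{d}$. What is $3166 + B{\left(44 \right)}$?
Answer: $\frac{626201}{198} \approx 3162.6$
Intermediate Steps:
$B{\left(d \right)} = - \frac{34}{9} + \frac{18}{d}$ ($B{\left(d \right)} = 34 \left(- \frac{1}{9}\right) + \frac{18}{d} = - \frac{34}{9} + \frac{18}{d}$)
$3166 + B{\left(44 \right)} = 3166 - \left(\frac{34}{9} - \frac{18}{44}\right) = 3166 + \left(- \frac{34}{9} + 18 \cdot \frac{1}{44}\right) = 3166 + \left(- \frac{34}{9} + \frac{9}{22}\right) = 3166 - \frac{667}{198} = \frac{626201}{198}$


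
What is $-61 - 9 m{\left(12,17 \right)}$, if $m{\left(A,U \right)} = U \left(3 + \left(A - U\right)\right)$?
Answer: $245$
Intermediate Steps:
$m{\left(A,U \right)} = U \left(3 + A - U\right)$
$-61 - 9 m{\left(12,17 \right)} = -61 - 9 \cdot 17 \left(3 + 12 - 17\right) = -61 - 9 \cdot 17 \left(-2\right) = -61 - -306 = -61 + 306 = 245$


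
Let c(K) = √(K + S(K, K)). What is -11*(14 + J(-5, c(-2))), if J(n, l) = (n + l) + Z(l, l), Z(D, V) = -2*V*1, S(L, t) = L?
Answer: -99 + 22*I ≈ -99.0 + 22.0*I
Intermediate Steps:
Z(D, V) = -2*V
c(K) = √2*√K (c(K) = √(K + K) = √(2*K) = √2*√K)
J(n, l) = n - l (J(n, l) = (n + l) - 2*l = (l + n) - 2*l = n - l)
-11*(14 + J(-5, c(-2))) = -11*(14 + (-5 - √2*√(-2))) = -11*(14 + (-5 - √2*I*√2)) = -11*(14 + (-5 - 2*I)) = -11*(9 - 2*I) = -99 + 22*I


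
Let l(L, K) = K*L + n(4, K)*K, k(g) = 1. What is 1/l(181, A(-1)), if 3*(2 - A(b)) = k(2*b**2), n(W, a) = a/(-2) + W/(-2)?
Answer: 18/5345 ≈ 0.0033676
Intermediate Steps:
n(W, a) = -W/2 - a/2 (n(W, a) = a*(-1/2) + W*(-1/2) = -a/2 - W/2 = -W/2 - a/2)
A(b) = 5/3 (A(b) = 2 - 1/3*1 = 2 - 1/3 = 5/3)
l(L, K) = K*L + K*(-2 - K/2) (l(L, K) = K*L + (-1/2*4 - K/2)*K = K*L + (-2 - K/2)*K = K*L + K*(-2 - K/2))
1/l(181, A(-1)) = 1/((1/2)*(5/3)*(-4 - 1*5/3 + 2*181)) = 1/((1/2)*(5/3)*(-4 - 5/3 + 362)) = 1/((1/2)*(5/3)*(1069/3)) = 1/(5345/18) = 18/5345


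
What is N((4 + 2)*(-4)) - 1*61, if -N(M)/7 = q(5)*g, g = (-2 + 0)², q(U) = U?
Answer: -201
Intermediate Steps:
g = 4 (g = (-2)² = 4)
N(M) = -140 (N(M) = -35*4 = -7*20 = -140)
N((4 + 2)*(-4)) - 1*61 = -140 - 1*61 = -140 - 61 = -201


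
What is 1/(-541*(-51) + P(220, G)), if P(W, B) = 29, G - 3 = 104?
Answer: 1/27620 ≈ 3.6206e-5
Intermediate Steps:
G = 107 (G = 3 + 104 = 107)
1/(-541*(-51) + P(220, G)) = 1/(-541*(-51) + 29) = 1/(27591 + 29) = 1/27620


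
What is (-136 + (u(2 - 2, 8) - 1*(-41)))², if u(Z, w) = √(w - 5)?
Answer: (95 - √3)² ≈ 8698.9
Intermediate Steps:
u(Z, w) = √(-5 + w)
(-136 + (u(2 - 2, 8) - 1*(-41)))² = (-136 + (√(-5 + 8) - 1*(-41)))² = (-136 + (√3 + 41))² = (-136 + (41 + √3))² = (-95 + √3)²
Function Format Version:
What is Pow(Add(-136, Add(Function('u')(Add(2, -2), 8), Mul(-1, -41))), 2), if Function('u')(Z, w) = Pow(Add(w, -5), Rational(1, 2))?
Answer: Pow(Add(95, Mul(-1, Pow(3, Rational(1, 2)))), 2) ≈ 8698.9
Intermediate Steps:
Function('u')(Z, w) = Pow(Add(-5, w), Rational(1, 2))
Pow(Add(-136, Add(Function('u')(Add(2, -2), 8), Mul(-1, -41))), 2) = Pow(Add(-136, Add(Pow(Add(-5, 8), Rational(1, 2)), Mul(-1, -41))), 2) = Pow(Add(-136, Add(Pow(3, Rational(1, 2)), 41)), 2) = Pow(Add(-136, Add(41, Pow(3, Rational(1, 2)))), 2) = Pow(Add(-95, Pow(3, Rational(1, 2))), 2)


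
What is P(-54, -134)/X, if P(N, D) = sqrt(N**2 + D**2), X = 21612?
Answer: sqrt(5218)/10806 ≈ 0.0066848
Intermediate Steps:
P(N, D) = sqrt(D**2 + N**2)
P(-54, -134)/X = sqrt((-134)**2 + (-54)**2)/21612 = sqrt(17956 + 2916)*(1/21612) = sqrt(20872)*(1/21612) = (2*sqrt(5218))*(1/21612) = sqrt(5218)/10806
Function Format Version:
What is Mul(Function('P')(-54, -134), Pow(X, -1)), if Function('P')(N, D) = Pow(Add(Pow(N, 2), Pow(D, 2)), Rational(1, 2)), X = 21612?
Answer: Mul(Rational(1, 10806), Pow(5218, Rational(1, 2))) ≈ 0.0066848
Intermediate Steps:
Function('P')(N, D) = Pow(Add(Pow(D, 2), Pow(N, 2)), Rational(1, 2))
Mul(Function('P')(-54, -134), Pow(X, -1)) = Mul(Pow(Add(Pow(-134, 2), Pow(-54, 2)), Rational(1, 2)), Pow(21612, -1)) = Mul(Pow(Add(17956, 2916), Rational(1, 2)), Rational(1, 21612)) = Mul(Pow(20872, Rational(1, 2)), Rational(1, 21612)) = Mul(Mul(2, Pow(5218, Rational(1, 2))), Rational(1, 21612)) = Mul(Rational(1, 10806), Pow(5218, Rational(1, 2)))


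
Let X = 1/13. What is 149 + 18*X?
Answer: 1955/13 ≈ 150.38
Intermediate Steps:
X = 1/13 ≈ 0.076923
149 + 18*X = 149 + 18*(1/13) = 149 + 18/13 = 1955/13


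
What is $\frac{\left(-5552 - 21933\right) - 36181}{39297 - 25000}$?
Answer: $- \frac{63666}{14297} \approx -4.4531$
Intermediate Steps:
$\frac{\left(-5552 - 21933\right) - 36181}{39297 - 25000} = \frac{\left(-5552 - 21933\right) - 36181}{14297} = \left(-27485 - 36181\right) \frac{1}{14297} = \left(-63666\right) \frac{1}{14297} = - \frac{63666}{14297}$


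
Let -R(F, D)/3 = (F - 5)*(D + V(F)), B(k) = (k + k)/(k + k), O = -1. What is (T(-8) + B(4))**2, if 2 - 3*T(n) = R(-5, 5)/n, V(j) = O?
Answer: 400/9 ≈ 44.444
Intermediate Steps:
V(j) = -1
B(k) = 1 (B(k) = (2*k)/((2*k)) = (2*k)*(1/(2*k)) = 1)
R(F, D) = -3*(-1 + D)*(-5 + F) (R(F, D) = -3*(F - 5)*(D - 1) = -3*(-5 + F)*(-1 + D) = -3*(-1 + D)*(-5 + F))
T(n) = 2/3 - 40/n (T(n) = 2/3 - (-15 + 3*(-5) + 15*5 - 3*5*(-5))/(3*n) = 2/3 - (-15 - 15 + 75 + 75)/(3*n) = 2/3 - 40/n)
(T(-8) + B(4))**2 = ((2/3 - 40/(-8)) + 1)**2 = ((2/3 - 40*(-1/8)) + 1)**2 = ((2/3 + 5) + 1)**2 = (17/3 + 1)**2 = (20/3)**2 = 400/9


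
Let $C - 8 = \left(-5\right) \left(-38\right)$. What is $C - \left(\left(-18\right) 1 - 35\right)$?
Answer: $251$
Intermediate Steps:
$C = 198$ ($C = 8 - -190 = 8 + 190 = 198$)
$C - \left(\left(-18\right) 1 - 35\right) = 198 - \left(\left(-18\right) 1 - 35\right) = 198 - \left(-18 - 35\right) = 198 - -53 = 198 + 53 = 251$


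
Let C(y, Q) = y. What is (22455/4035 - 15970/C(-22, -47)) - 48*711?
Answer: -98820320/2959 ≈ -33397.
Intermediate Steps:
(22455/4035 - 15970/C(-22, -47)) - 48*711 = (22455/4035 - 15970/(-22)) - 48*711 = (22455*(1/4035) - 15970*(-1/22)) - 1*34128 = (1497/269 + 7985/11) - 34128 = 2164432/2959 - 34128 = -98820320/2959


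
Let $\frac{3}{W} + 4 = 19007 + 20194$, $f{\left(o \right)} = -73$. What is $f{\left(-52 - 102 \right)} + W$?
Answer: $- \frac{2861378}{39197} \approx -73.0$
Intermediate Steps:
$W = \frac{3}{39197}$ ($W = \frac{3}{-4 + \left(19007 + 20194\right)} = \frac{3}{-4 + 39201} = \frac{3}{39197} \approx 7.6536 \cdot 10^{-5}$)
$f{\left(-52 - 102 \right)} + W = -73 + \frac{3}{39197} = - \frac{2861378}{39197}$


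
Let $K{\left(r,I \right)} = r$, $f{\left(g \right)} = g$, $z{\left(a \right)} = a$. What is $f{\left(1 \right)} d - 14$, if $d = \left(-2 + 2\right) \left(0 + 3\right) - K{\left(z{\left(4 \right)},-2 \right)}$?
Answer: $-18$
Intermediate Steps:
$d = -4$ ($d = \left(-2 + 2\right) \left(0 + 3\right) - 4 = 0 \cdot 3 - 4 = 0 - 4 = -4$)
$f{\left(1 \right)} d - 14 = 1 \left(-4\right) - 14 = -4 - 14 = -18$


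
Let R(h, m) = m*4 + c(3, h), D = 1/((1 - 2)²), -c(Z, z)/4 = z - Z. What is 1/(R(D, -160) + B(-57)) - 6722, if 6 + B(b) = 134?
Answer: -3387889/504 ≈ -6722.0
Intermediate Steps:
B(b) = 128 (B(b) = -6 + 134 = 128)
c(Z, z) = -4*z + 4*Z (c(Z, z) = -4*(z - Z) = -4*z + 4*Z)
D = 1 (D = 1/((-1)²) = 1/1 = 1)
R(h, m) = 12 - 4*h + 4*m (R(h, m) = m*4 + (-4*h + 4*3) = 4*m + (-4*h + 12) = 4*m + (12 - 4*h) = 12 - 4*h + 4*m)
1/(R(D, -160) + B(-57)) - 6722 = 1/((12 - 4*1 + 4*(-160)) + 128) - 6722 = 1/((12 - 4 - 640) + 128) - 6722 = 1/(-632 + 128) - 6722 = 1/(-504) - 6722 = -1/504 - 6722 = -3387889/504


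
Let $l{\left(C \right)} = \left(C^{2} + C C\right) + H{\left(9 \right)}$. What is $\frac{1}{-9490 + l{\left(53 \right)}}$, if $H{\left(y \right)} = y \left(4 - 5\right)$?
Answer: $- \frac{1}{3881} \approx -0.00025767$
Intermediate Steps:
$H{\left(y \right)} = - y$ ($H{\left(y \right)} = y \left(-1\right) = - y$)
$l{\left(C \right)} = -9 + 2 C^{2}$ ($l{\left(C \right)} = \left(C^{2} + C C\right) - 9 = \left(C^{2} + C^{2}\right) - 9 = 2 C^{2} - 9 = -9 + 2 C^{2}$)
$\frac{1}{-9490 + l{\left(53 \right)}} = \frac{1}{-9490 - \left(9 - 2 \cdot 53^{2}\right)} = \frac{1}{-9490 + \left(-9 + 2 \cdot 2809\right)} = \frac{1}{-9490 + \left(-9 + 5618\right)} = \frac{1}{-9490 + 5609} = \frac{1}{-3881} = - \frac{1}{3881}$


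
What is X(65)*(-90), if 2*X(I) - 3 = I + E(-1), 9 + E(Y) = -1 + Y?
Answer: -2565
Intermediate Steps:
E(Y) = -10 + Y (E(Y) = -9 + (-1 + Y) = -10 + Y)
X(I) = -4 + I/2 (X(I) = 3/2 + (I + (-10 - 1))/2 = 3/2 + (I - 11)/2 = 3/2 + (-11 + I)/2 = 3/2 + (-11/2 + I/2) = -4 + I/2)
X(65)*(-90) = (-4 + (1/2)*65)*(-90) = (-4 + 65/2)*(-90) = (57/2)*(-90) = -2565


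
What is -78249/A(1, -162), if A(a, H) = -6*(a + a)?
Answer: 26083/4 ≈ 6520.8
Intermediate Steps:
A(a, H) = -12*a
-78249/A(1, -162) = -78249/((-12*1)) = -78249/(-12) = -78249*(-1/12) = 26083/4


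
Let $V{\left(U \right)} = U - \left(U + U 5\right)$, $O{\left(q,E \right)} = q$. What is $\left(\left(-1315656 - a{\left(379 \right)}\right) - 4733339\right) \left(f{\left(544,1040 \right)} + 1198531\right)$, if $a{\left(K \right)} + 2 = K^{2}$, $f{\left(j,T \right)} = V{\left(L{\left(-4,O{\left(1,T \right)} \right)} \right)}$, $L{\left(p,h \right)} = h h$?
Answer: $-7422032857484$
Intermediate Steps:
$L{\left(p,h \right)} = h^{2}$
$V{\left(U \right)} = - 5 U$ ($V{\left(U \right)} = U - \left(U + 5 U\right) = U - 6 U = - 5 U$)
$f{\left(j,T \right)} = -5$ ($f{\left(j,T \right)} = - 5 \cdot 1^{2} = \left(-5\right) 1 = -5$)
$a{\left(K \right)} = -2 + K^{2}$
$\left(\left(-1315656 - a{\left(379 \right)}\right) - 4733339\right) \left(f{\left(544,1040 \right)} + 1198531\right) = \left(\left(-1315656 - \left(-2 + 379^{2}\right)\right) - 4733339\right) \left(-5 + 1198531\right) = \left(\left(-1315656 - \left(-2 + 143641\right)\right) - 4733339\right) 1198526 = \left(\left(-1315656 - 143639\right) - 4733339\right) 1198526 = \left(-1459295 - 4733339\right) 1198526 = \left(-6192634\right) 1198526 = -7422032857484$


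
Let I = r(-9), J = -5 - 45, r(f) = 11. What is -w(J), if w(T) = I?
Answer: -11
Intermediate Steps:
J = -50
I = 11
w(T) = 11
-w(J) = -1*11 = -11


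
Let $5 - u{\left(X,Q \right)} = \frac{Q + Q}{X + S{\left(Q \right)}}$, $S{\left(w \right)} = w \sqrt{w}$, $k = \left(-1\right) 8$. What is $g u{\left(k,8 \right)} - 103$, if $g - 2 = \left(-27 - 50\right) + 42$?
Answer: $- \frac{1810}{7} + \frac{132 \sqrt{2}}{7} \approx -231.9$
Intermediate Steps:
$k = -8$
$g = -33$ ($g = 2 + \left(\left(-27 - 50\right) + 42\right) = 2 + \left(-77 + 42\right) = 2 - 35 = -33$)
$S{\left(w \right)} = w^{\frac{3}{2}}$
$u{\left(X,Q \right)} = 5 - \frac{2 Q}{X + Q^{\frac{3}{2}}}$ ($u{\left(X,Q \right)} = 5 - \frac{Q + Q}{X + Q^{\frac{3}{2}}} = 5 - \frac{2 Q}{X + Q^{\frac{3}{2}}}$)
$g u{\left(k,8 \right)} - 103 = - 33 \frac{\left(-2\right) 8 + 5 \left(-8\right) + 5 \cdot 8^{\frac{3}{2}}}{-8 + 8^{\frac{3}{2}}} - 103 = - 33 \frac{-16 - 40 + 5 \cdot 16 \sqrt{2}}{-8 + 16 \sqrt{2}} - 103 = - 33 \frac{-16 - 40 + 80 \sqrt{2}}{-8 + 16 \sqrt{2}} - 103 = - 33 \frac{-56 + 80 \sqrt{2}}{-8 + 16 \sqrt{2}} - 103 = - \frac{33 \left(-56 + 80 \sqrt{2}\right)}{-8 + 16 \sqrt{2}} - 103 = -103 - \frac{33 \left(-56 + 80 \sqrt{2}\right)}{-8 + 16 \sqrt{2}}$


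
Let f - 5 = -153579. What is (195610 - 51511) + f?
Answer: -9475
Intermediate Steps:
f = -153574 (f = 5 - 153579 = -153574)
(195610 - 51511) + f = (195610 - 51511) - 153574 = 144099 - 153574 = -9475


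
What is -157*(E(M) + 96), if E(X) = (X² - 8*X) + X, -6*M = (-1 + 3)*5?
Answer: -156058/9 ≈ -17340.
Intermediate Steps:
M = -5/3 (M = -(-1 + 3)*5/6 = -5/3 ≈ -1.6667)
E(X) = X² - 7*X
-157*(E(M) + 96) = -157*(-5*(-7 - 5/3)/3 + 96) = -157*(-5/3*(-26/3) + 96) = -157*(130/9 + 96) = -157*994/9 = -156058/9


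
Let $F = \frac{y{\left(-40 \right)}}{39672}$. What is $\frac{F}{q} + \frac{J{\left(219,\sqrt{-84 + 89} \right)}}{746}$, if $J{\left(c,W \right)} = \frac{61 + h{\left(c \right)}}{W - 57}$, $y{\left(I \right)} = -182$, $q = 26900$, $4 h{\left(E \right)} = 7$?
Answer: $- \frac{477183132971}{322824183530400} - \frac{251 \sqrt{5}}{9680096} \approx -0.0015361$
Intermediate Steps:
$h{\left(E \right)} = \frac{7}{4}$ ($h{\left(E \right)} = \frac{1}{4} \cdot 7 = \frac{7}{4}$)
$F = - \frac{91}{19836}$ ($F = - \frac{182}{39672} = \left(-182\right) \frac{1}{39672} = - \frac{91}{19836} \approx -0.0045876$)
$J{\left(c,W \right)} = \frac{251}{4 \left(-57 + W\right)}$ ($J{\left(c,W \right)} = \frac{61 + \frac{7}{4}}{W - 57} = \frac{251}{4 \left(-57 + W\right)}$)
$\frac{F}{q} + \frac{J{\left(219,\sqrt{-84 + 89} \right)}}{746} = - \frac{91}{19836 \cdot 26900} + \frac{\frac{251}{4} \frac{1}{-57 + \sqrt{-84 + 89}}}{746} = \left(- \frac{91}{19836}\right) \frac{1}{26900} + \frac{251}{4 \left(-57 + \sqrt{5}\right)} \frac{1}{746} = - \frac{91}{533588400} + \frac{251}{2984 \left(-57 + \sqrt{5}\right)}$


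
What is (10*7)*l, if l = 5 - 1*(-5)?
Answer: 700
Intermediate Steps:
l = 10 (l = 5 + 5 = 10)
(10*7)*l = (10*7)*10 = 70*10 = 700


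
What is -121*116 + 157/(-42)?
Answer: -589669/42 ≈ -14040.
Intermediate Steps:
-121*116 + 157/(-42) = -14036 + 157*(-1/42) = -14036 - 157/42 = -589669/42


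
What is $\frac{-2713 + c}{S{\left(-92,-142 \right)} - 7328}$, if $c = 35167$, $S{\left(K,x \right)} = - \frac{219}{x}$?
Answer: $- \frac{4608468}{1040357} \approx -4.4297$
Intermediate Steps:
$\frac{-2713 + c}{S{\left(-92,-142 \right)} - 7328} = \frac{-2713 + 35167}{- \frac{219}{-142} - 7328} = \frac{32454}{\left(-219\right) \left(- \frac{1}{142}\right) - 7328} = \frac{32454}{\frac{219}{142} - 7328} = \frac{32454}{- \frac{1040357}{142}} = 32454 \left(- \frac{142}{1040357}\right) = - \frac{4608468}{1040357}$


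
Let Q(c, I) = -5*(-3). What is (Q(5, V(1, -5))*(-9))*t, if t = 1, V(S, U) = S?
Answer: -135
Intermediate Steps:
Q(c, I) = 15
(Q(5, V(1, -5))*(-9))*t = (15*(-9))*1 = -135*1 = -135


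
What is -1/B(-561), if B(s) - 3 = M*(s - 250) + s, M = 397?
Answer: 1/322525 ≈ 3.1005e-6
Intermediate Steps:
B(s) = -99247 + 398*s (B(s) = 3 + (397*(s - 250) + s) = 3 + (397*(-250 + s) + s) = 3 + ((-99250 + 397*s) + s) = 3 + (-99250 + 398*s) = -99247 + 398*s)
-1/B(-561) = -1/(-99247 + 398*(-561)) = -1/(-99247 - 223278) = -1/(-322525) = -1*(-1/322525) = 1/322525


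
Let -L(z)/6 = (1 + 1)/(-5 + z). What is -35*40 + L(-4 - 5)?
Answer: -9794/7 ≈ -1399.1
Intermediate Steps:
L(z) = -12/(-5 + z) (L(z) = -6*(1 + 1)/(-5 + z) = -12/(-5 + z))
-35*40 + L(-4 - 5) = -35*40 - 12/(-5 + (-4 - 5)) = -1400 - 12/(-5 - 9) = -1400 - 12/(-14) = -1400 - 12*(-1/14) = -1400 + 6/7 = -9794/7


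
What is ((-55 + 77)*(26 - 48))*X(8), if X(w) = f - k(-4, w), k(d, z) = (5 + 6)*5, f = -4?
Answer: 28556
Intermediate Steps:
k(d, z) = 55 (k(d, z) = 11*5 = 55)
X(w) = -59 (X(w) = -4 - 1*55 = -4 - 55 = -59)
((-55 + 77)*(26 - 48))*X(8) = ((-55 + 77)*(26 - 48))*(-59) = (22*(-22))*(-59) = -484*(-59) = 28556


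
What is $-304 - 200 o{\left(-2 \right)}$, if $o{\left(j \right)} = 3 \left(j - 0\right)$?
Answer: $896$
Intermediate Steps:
$o{\left(j \right)} = 3 j$ ($o{\left(j \right)} = 3 \left(j + 0\right) = 3 j$)
$-304 - 200 o{\left(-2 \right)} = -304 - 200 \cdot 3 \left(-2\right) = -304 - -1200 = -304 + 1200 = 896$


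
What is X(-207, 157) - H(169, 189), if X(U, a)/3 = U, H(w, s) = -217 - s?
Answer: -215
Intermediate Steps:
X(U, a) = 3*U
X(-207, 157) - H(169, 189) = 3*(-207) - (-217 - 1*189) = -621 - (-217 - 189) = -621 - 1*(-406) = -621 + 406 = -215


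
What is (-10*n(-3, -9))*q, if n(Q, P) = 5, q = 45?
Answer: -2250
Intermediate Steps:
(-10*n(-3, -9))*q = -10*5*45 = -50*45 = -2250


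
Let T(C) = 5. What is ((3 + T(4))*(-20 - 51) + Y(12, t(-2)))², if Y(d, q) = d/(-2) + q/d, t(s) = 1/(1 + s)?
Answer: 47458321/144 ≈ 3.2957e+5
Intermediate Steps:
Y(d, q) = -d/2 + q/d (Y(d, q) = d*(-½) + q/d = -d/2 + q/d)
((3 + T(4))*(-20 - 51) + Y(12, t(-2)))² = ((3 + 5)*(-20 - 51) + (-½*12 + 1/((1 - 2)*12)))² = (8*(-71) + (-6 + (1/12)/(-1)))² = (-568 + (-6 - 1*1/12))² = (-568 + (-6 - 1/12))² = (-568 - 73/12)² = (-6889/12)² = 47458321/144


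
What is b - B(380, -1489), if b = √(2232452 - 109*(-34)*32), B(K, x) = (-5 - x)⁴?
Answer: -4849931489536 + 2*√587761 ≈ -4.8499e+12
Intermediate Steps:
b = 2*√587761 (b = √(2232452 + 3706*32) = √(2232452 + 118592) = √2351044 = 2*√587761 ≈ 1533.3)
b - B(380, -1489) = 2*√587761 - (5 - 1489)⁴ = 2*√587761 - 1*(-1484)⁴ = 2*√587761 - 1*4849931489536 = 2*√587761 - 4849931489536 = -4849931489536 + 2*√587761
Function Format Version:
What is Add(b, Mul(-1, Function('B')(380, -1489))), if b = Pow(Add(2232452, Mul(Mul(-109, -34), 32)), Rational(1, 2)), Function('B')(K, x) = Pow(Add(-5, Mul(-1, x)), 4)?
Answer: Add(-4849931489536, Mul(2, Pow(587761, Rational(1, 2)))) ≈ -4.8499e+12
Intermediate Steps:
b = Mul(2, Pow(587761, Rational(1, 2))) (b = Pow(Add(2232452, Mul(3706, 32)), Rational(1, 2)) = Pow(Add(2232452, 118592), Rational(1, 2)) = Pow(2351044, Rational(1, 2)) = Mul(2, Pow(587761, Rational(1, 2))) ≈ 1533.3)
Add(b, Mul(-1, Function('B')(380, -1489))) = Add(Mul(2, Pow(587761, Rational(1, 2))), Mul(-1, Pow(Add(5, -1489), 4))) = Add(Mul(2, Pow(587761, Rational(1, 2))), Mul(-1, Pow(-1484, 4))) = Add(Mul(2, Pow(587761, Rational(1, 2))), Mul(-1, 4849931489536)) = Add(Mul(2, Pow(587761, Rational(1, 2))), -4849931489536) = Add(-4849931489536, Mul(2, Pow(587761, Rational(1, 2))))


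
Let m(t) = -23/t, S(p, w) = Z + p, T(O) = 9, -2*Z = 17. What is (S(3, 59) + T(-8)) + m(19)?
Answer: 87/38 ≈ 2.2895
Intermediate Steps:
Z = -17/2 (Z = -½*17 = -17/2 ≈ -8.5000)
S(p, w) = -17/2 + p
(S(3, 59) + T(-8)) + m(19) = ((-17/2 + 3) + 9) - 23/19 = (-11/2 + 9) - 23*1/19 = 7/2 - 23/19 = 87/38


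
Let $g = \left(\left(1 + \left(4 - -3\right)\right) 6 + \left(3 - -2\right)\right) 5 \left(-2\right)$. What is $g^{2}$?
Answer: $280900$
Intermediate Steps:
$g = -530$ ($g = \left(\left(1 + \left(4 + 3\right)\right) 6 + \left(3 + 2\right)\right) \left(-10\right) = \left(\left(1 + 7\right) 6 + 5\right) \left(-10\right) = \left(8 \cdot 6 + 5\right) \left(-10\right) = \left(48 + 5\right) \left(-10\right) = 53 \left(-10\right) = -530$)
$g^{2} = \left(-530\right)^{2} = 280900$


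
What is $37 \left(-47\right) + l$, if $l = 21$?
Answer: $-1718$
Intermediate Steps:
$37 \left(-47\right) + l = 37 \left(-47\right) + 21 = -1739 + 21 = -1718$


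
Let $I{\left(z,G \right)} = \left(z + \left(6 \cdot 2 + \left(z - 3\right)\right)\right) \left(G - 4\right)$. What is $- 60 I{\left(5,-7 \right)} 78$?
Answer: $978120$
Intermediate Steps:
$I{\left(z,G \right)} = \left(-4 + G\right) \left(9 + 2 z\right)$ ($I{\left(z,G \right)} = \left(z + \left(12 + \left(-3 + z\right)\right)\right) \left(-4 + G\right) = \left(z + \left(9 + z\right)\right) \left(-4 + G\right) = \left(9 + 2 z\right) \left(-4 + G\right) = \left(-4 + G\right) \left(9 + 2 z\right)$)
$- 60 I{\left(5,-7 \right)} 78 = - 60 \left(-36 - 40 + 9 \left(-7\right) + 2 \left(-7\right) 5\right) 78 = - 60 \left(-36 - 40 - 63 - 70\right) 78 = \left(-60\right) \left(-209\right) 78 = 12540 \cdot 78 = 978120$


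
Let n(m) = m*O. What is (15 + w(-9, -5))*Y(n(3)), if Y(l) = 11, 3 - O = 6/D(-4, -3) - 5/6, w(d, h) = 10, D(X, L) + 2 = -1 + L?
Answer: 275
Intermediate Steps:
D(X, L) = -3 + L (D(X, L) = -2 + (-1 + L) = -3 + L)
O = 29/6 (O = 3 - (6/(-3 - 3) - 5/6) = 3 - (6/(-6) - 5*⅙) = 3 - (6*(-⅙) - ⅚) = 3 - (-1 - ⅚) = 3 - 1*(-11/6) = 3 + 11/6 = 29/6 ≈ 4.8333)
n(m) = 29*m/6 (n(m) = m*(29/6) = 29*m/6)
(15 + w(-9, -5))*Y(n(3)) = (15 + 10)*11 = 25*11 = 275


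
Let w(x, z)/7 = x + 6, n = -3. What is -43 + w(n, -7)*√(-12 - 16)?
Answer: -43 + 42*I*√7 ≈ -43.0 + 111.12*I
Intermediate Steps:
w(x, z) = 42 + 7*x (w(x, z) = 7*(x + 6) = 7*(6 + x) = 42 + 7*x)
-43 + w(n, -7)*√(-12 - 16) = -43 + (42 + 7*(-3))*√(-12 - 16) = -43 + (42 - 21)*√(-28) = -43 + 21*(2*I*√7) = -43 + 42*I*√7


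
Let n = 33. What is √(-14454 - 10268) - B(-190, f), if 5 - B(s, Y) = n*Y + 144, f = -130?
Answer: -4151 + I*√24722 ≈ -4151.0 + 157.23*I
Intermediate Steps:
B(s, Y) = -139 - 33*Y (B(s, Y) = 5 - (33*Y + 144) = 5 - (144 + 33*Y) = 5 + (-144 - 33*Y) = -139 - 33*Y)
√(-14454 - 10268) - B(-190, f) = √(-14454 - 10268) - (-139 - 33*(-130)) = √(-24722) - (-139 + 4290) = I*√24722 - 1*4151 = I*√24722 - 4151 = -4151 + I*√24722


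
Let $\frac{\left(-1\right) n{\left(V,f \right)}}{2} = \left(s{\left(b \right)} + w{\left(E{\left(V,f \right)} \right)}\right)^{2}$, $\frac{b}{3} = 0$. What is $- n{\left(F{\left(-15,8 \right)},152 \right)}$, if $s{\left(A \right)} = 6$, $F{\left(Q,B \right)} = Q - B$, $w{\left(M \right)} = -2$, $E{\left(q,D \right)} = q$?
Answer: $32$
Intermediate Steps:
$b = 0$ ($b = 3 \cdot 0 = 0$)
$n{\left(V,f \right)} = -32$ ($n{\left(V,f \right)} = - 2 \left(6 - 2\right)^{2} = - 2 \cdot 4^{2} = \left(-2\right) 16 = -32$)
$- n{\left(F{\left(-15,8 \right)},152 \right)} = \left(-1\right) \left(-32\right) = 32$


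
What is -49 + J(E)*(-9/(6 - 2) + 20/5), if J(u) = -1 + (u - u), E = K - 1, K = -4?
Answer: -203/4 ≈ -50.750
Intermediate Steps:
E = -5 (E = -4 - 1 = -5)
J(u) = -1 (J(u) = -1 + 0 = -1)
-49 + J(E)*(-9/(6 - 2) + 20/5) = -49 - (-9/(6 - 2) + 20/5) = -49 - (-9/4 + 20*(⅕)) = -49 - (-9*¼ + 4) = -49 - (-9/4 + 4) = -49 - 1*7/4 = -49 - 7/4 = -203/4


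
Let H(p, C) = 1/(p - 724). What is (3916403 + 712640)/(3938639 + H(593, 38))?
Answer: 606404633/515961708 ≈ 1.1753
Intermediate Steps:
H(p, C) = 1/(-724 + p)
(3916403 + 712640)/(3938639 + H(593, 38)) = (3916403 + 712640)/(3938639 + 1/(-724 + 593)) = 4629043/(3938639 + 1/(-131)) = 4629043/(3938639 - 1/131) = 4629043/(515961708/131) = 4629043*(131/515961708) = 606404633/515961708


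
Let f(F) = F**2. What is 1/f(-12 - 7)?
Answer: 1/361 ≈ 0.0027701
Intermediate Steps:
1/f(-12 - 7) = 1/((-12 - 7)**2) = 1/((-19)**2) = 1/361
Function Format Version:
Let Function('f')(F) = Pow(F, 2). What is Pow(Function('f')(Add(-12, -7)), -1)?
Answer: Rational(1, 361) ≈ 0.0027701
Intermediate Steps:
Pow(Function('f')(Add(-12, -7)), -1) = Pow(Pow(Add(-12, -7), 2), -1) = Pow(Pow(-19, 2), -1) = Pow(361, -1) = Rational(1, 361)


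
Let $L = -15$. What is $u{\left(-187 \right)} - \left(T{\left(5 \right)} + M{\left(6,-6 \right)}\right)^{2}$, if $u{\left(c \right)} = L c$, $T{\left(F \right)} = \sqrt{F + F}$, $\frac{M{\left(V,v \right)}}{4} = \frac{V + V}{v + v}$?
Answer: $2779 + 8 \sqrt{10} \approx 2804.3$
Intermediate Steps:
$M{\left(V,v \right)} = \frac{4 V}{v}$ ($M{\left(V,v \right)} = 4 \frac{V + V}{v + v} = 4 \frac{2 V}{2 v} = 4 \cdot 2 V \frac{1}{2 v} = 4 \frac{V}{v} = \frac{4 V}{v}$)
$T{\left(F \right)} = \sqrt{2} \sqrt{F}$ ($T{\left(F \right)} = \sqrt{2 F} = \sqrt{2} \sqrt{F}$)
$u{\left(c \right)} = - 15 c$
$u{\left(-187 \right)} - \left(T{\left(5 \right)} + M{\left(6,-6 \right)}\right)^{2} = \left(-15\right) \left(-187\right) - \left(\sqrt{2} \sqrt{5} + 4 \cdot 6 \frac{1}{-6}\right)^{2} = 2805 - \left(\sqrt{10} + 4 \cdot 6 \left(- \frac{1}{6}\right)\right)^{2} = 2805 - \left(\sqrt{10} - 4\right)^{2} = 2805 - \left(-4 + \sqrt{10}\right)^{2}$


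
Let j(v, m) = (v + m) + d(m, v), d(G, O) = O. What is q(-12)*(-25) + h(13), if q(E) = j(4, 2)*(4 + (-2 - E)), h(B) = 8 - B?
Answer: -3505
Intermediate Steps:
j(v, m) = m + 2*v (j(v, m) = (v + m) + v = (m + v) + v = m + 2*v)
q(E) = 20 - 10*E (q(E) = (2 + 2*4)*(4 + (-2 - E)) = (2 + 8)*(2 - E) = 10*(2 - E) = 20 - 10*E)
q(-12)*(-25) + h(13) = (20 - 10*(-12))*(-25) + (8 - 1*13) = (20 + 120)*(-25) + (8 - 13) = 140*(-25) - 5 = -3500 - 5 = -3505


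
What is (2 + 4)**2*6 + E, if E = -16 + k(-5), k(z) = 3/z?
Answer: 997/5 ≈ 199.40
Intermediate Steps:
E = -83/5 (E = -16 + 3/(-5) = -16 + 3*(-1/5) = -16 - 3/5 = -83/5 ≈ -16.600)
(2 + 4)**2*6 + E = (2 + 4)**2*6 - 83/5 = 6**2*6 - 83/5 = 36*6 - 83/5 = 216 - 83/5 = 997/5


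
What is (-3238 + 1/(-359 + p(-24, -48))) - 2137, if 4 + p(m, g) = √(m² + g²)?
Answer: -230926246/42963 - 8*√5/42963 ≈ -5375.0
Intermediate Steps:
p(m, g) = -4 + √(g² + m²) (p(m, g) = -4 + √(m² + g²) = -4 + √(g² + m²))
(-3238 + 1/(-359 + p(-24, -48))) - 2137 = (-3238 + 1/(-359 + (-4 + √((-48)² + (-24)²)))) - 2137 = (-3238 + 1/(-359 + (-4 + √(2304 + 576)))) - 2137 = (-3238 + 1/(-359 + (-4 + √2880))) - 2137 = (-3238 + 1/(-359 + (-4 + 24*√5))) - 2137 = (-3238 + 1/(-363 + 24*√5)) - 2137 = -5375 + 1/(-363 + 24*√5)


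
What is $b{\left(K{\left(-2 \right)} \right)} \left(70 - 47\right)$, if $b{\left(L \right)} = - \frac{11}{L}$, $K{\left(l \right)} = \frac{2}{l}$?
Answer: $253$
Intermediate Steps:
$b{\left(K{\left(-2 \right)} \right)} \left(70 - 47\right) = - \frac{11}{2 \frac{1}{-2}} \left(70 - 47\right) = - \frac{11}{2 \left(- \frac{1}{2}\right)} 23 = - \frac{11}{-1} \cdot 23 = \left(-11\right) \left(-1\right) 23 = 11 \cdot 23 = 253$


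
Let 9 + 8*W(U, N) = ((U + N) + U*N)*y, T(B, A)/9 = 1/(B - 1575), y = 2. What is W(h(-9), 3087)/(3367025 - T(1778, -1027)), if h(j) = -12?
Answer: -194271/77014768 ≈ -0.0025225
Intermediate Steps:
T(B, A) = 9/(-1575 + B) (T(B, A) = 9/(B - 1575) = 9/(-1575 + B))
W(U, N) = -9/8 + N/4 + U/4 + N*U/4 (W(U, N) = -9/8 + (((U + N) + U*N)*2)/8 = -9/8 + (((N + U) + N*U)*2)/8 = -9/8 + ((N + U + N*U)*2)/8 = -9/8 + (2*N + 2*U + 2*N*U)/8 = -9/8 + (N/4 + U/4 + N*U/4) = -9/8 + N/4 + U/4 + N*U/4)
W(h(-9), 3087)/(3367025 - T(1778, -1027)) = (-9/8 + (1/4)*3087 + (1/4)*(-12) + (1/4)*3087*(-12))/(3367025 - 9/(-1575 + 1778)) = (-9/8 + 3087/4 - 3 - 9261)/(3367025 - 9/203) = -67947/(8*(3367025 - 9/203)) = -67947/(8*683506066/203) = -67947/8*203/683506066 = -194271/77014768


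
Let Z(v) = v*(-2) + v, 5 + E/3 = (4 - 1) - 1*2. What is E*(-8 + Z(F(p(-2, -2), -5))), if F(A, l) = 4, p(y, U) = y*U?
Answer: 144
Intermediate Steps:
p(y, U) = U*y
E = -12 (E = -15 + 3*((4 - 1) - 1*2) = -15 + 3*(3 - 2) = -15 + 3*1 = -15 + 3 = -12)
Z(v) = -v (Z(v) = -2*v + v = -v)
E*(-8 + Z(F(p(-2, -2), -5))) = -12*(-8 - 1*4) = -12*(-8 - 4) = -12*(-12) = 144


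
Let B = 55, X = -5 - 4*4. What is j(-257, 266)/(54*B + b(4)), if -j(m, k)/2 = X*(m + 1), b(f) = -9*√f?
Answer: -448/123 ≈ -3.6423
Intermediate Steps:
X = -21 (X = -5 - 16 = -21)
j(m, k) = 42 + 42*m (j(m, k) = -(-42)*(m + 1) = -(-42)*(1 + m) = -2*(-21 - 21*m) = 42 + 42*m)
j(-257, 266)/(54*B + b(4)) = (42 + 42*(-257))/(54*55 - 9*√4) = (42 - 10794)/(2970 - 9*2) = -10752/(2970 - 18) = -10752/2952 = -10752*1/2952 = -448/123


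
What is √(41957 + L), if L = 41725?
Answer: 3*√9298 ≈ 289.28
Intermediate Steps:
√(41957 + L) = √(41957 + 41725) = √83682 = 3*√9298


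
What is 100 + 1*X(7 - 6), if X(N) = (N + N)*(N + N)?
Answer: 104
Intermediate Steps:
X(N) = 4*N² (X(N) = (2*N)*(2*N) = 4*N²)
100 + 1*X(7 - 6) = 100 + 1*(4*(7 - 6)²) = 100 + 1*(4*1²) = 100 + 1*(4*1) = 100 + 1*4 = 100 + 4 = 104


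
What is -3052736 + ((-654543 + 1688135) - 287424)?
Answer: -2306568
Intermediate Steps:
-3052736 + ((-654543 + 1688135) - 287424) = -3052736 + (1033592 - 287424) = -3052736 + 746168 = -2306568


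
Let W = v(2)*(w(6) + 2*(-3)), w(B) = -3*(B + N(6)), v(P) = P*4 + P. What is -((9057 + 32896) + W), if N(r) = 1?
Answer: -41683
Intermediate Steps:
v(P) = 5*P (v(P) = 4*P + P = 5*P)
w(B) = -3 - 3*B (w(B) = -3*(B + 1) = -3*(1 + B) = -3 - 3*B)
W = -270 (W = (5*2)*((-3 - 3*6) + 2*(-3)) = 10*((-3 - 18) - 6) = 10*(-21 - 6) = 10*(-27) = -270)
-((9057 + 32896) + W) = -((9057 + 32896) - 270) = -(41953 - 270) = -1*41683 = -41683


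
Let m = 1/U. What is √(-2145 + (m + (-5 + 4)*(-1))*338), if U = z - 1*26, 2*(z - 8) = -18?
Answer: I*√147381/9 ≈ 42.656*I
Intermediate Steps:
z = -1 (z = 8 + (½)*(-18) = 8 - 9 = -1)
U = -27 (U = -1 - 1*26 = -1 - 26 = -27)
m = -1/27 (m = 1/(-27) = -1/27 ≈ -0.037037)
√(-2145 + (m + (-5 + 4)*(-1))*338) = √(-2145 + (-1/27 + (-5 + 4)*(-1))*338) = √(-2145 + (-1/27 - 1*(-1))*338) = √(-2145 + (-1/27 + 1)*338) = √(-2145 + (26/27)*338) = √(-2145 + 8788/27) = √(-49127/27) = I*√147381/9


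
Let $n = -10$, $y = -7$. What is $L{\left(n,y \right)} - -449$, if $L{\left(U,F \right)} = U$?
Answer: $439$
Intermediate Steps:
$L{\left(n,y \right)} - -449 = -10 - -449 = -10 + 449 = 439$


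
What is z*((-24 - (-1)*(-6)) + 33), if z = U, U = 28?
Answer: 84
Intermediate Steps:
z = 28
z*((-24 - (-1)*(-6)) + 33) = 28*((-24 - (-1)*(-6)) + 33) = 28*((-24 - 1*6) + 33) = 28*((-24 - 6) + 33) = 28*(-30 + 33) = 28*3 = 84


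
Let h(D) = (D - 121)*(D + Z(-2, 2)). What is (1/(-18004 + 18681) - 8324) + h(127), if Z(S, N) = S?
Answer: -5127597/677 ≈ -7574.0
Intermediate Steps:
h(D) = (-121 + D)*(-2 + D) (h(D) = (D - 121)*(D - 2) = (-121 + D)*(-2 + D))
(1/(-18004 + 18681) - 8324) + h(127) = (1/(-18004 + 18681) - 8324) + (242 + 127**2 - 123*127) = (1/677 - 8324) + (242 + 16129 - 15621) = (1/677 - 8324) + 750 = -5635347/677 + 750 = -5127597/677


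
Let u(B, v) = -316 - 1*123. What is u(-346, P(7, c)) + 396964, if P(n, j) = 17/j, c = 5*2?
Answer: 396525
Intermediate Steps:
c = 10
u(B, v) = -439 (u(B, v) = -316 - 123 = -439)
u(-346, P(7, c)) + 396964 = -439 + 396964 = 396525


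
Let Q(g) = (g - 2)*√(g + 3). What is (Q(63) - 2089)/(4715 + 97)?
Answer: -2089/4812 + 61*√66/4812 ≈ -0.33114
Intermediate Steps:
Q(g) = √(3 + g)*(-2 + g) (Q(g) = (-2 + g)*√(3 + g) = √(3 + g)*(-2 + g))
(Q(63) - 2089)/(4715 + 97) = (√(3 + 63)*(-2 + 63) - 2089)/(4715 + 97) = (√66*61 - 2089)/4812 = (61*√66 - 2089)*(1/4812) = (-2089 + 61*√66)*(1/4812) = -2089/4812 + 61*√66/4812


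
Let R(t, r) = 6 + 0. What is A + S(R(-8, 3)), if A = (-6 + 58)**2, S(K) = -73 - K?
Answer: 2625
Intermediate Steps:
R(t, r) = 6
A = 2704 (A = 52**2 = 2704)
A + S(R(-8, 3)) = 2704 + (-73 - 1*6) = 2704 + (-73 - 6) = 2704 - 79 = 2625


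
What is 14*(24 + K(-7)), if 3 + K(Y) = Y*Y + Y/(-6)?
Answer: 2989/3 ≈ 996.33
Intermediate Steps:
K(Y) = -3 + Y**2 - Y/6 (K(Y) = -3 + (Y*Y + Y/(-6)) = -3 + (Y**2 + Y*(-1/6)) = -3 + (Y**2 - Y/6) = -3 + Y**2 - Y/6)
14*(24 + K(-7)) = 14*(24 + (-3 + (-7)**2 - 1/6*(-7))) = 14*(24 + (-3 + 49 + 7/6)) = 14*(24 + 283/6) = 14*(427/6) = 2989/3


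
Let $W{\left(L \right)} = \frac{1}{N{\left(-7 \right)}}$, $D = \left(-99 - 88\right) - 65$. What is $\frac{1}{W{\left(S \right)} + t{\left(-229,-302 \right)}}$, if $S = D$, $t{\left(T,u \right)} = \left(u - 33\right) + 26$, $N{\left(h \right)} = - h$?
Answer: $- \frac{7}{2162} \approx -0.0032377$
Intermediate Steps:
$D = -252$ ($D = -187 - 65 = -252$)
$t{\left(T,u \right)} = -7 + u$ ($t{\left(T,u \right)} = \left(-33 + u\right) + 26 = -7 + u$)
$S = -252$
$W{\left(L \right)} = \frac{1}{7}$ ($W{\left(L \right)} = \frac{1}{\left(-1\right) \left(-7\right)} = \frac{1}{7}$)
$\frac{1}{W{\left(S \right)} + t{\left(-229,-302 \right)}} = \frac{1}{\frac{1}{7} - 309} = \frac{1}{- \frac{2162}{7}} = - \frac{7}{2162}$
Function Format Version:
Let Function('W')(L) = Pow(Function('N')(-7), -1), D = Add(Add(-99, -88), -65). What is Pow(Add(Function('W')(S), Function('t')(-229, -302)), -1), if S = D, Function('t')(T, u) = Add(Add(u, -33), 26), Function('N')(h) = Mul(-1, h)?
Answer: Rational(-7, 2162) ≈ -0.0032377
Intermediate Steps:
D = -252 (D = Add(-187, -65) = -252)
Function('t')(T, u) = Add(-7, u) (Function('t')(T, u) = Add(Add(-33, u), 26) = Add(-7, u))
S = -252
Function('W')(L) = Rational(1, 7) (Function('W')(L) = Pow(Mul(-1, -7), -1) = Pow(7, -1) = Rational(1, 7))
Pow(Add(Function('W')(S), Function('t')(-229, -302)), -1) = Pow(Add(Rational(1, 7), Add(-7, -302)), -1) = Pow(Add(Rational(1, 7), -309), -1) = Pow(Rational(-2162, 7), -1) = Rational(-7, 2162)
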